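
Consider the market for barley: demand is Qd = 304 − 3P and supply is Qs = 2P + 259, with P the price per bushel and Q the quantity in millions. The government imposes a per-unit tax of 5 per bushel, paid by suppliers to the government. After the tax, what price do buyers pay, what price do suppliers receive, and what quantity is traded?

Buyers pay 11; suppliers receive 6; quantity = 271.

Before the tax: set 304 − 3P = 2P + 259 → P* = 9, Q* = 277.
With the tax collected from suppliers, supply shifts: Qs = 2(P − 5) + 259.
Solving gives Q = 271 with buyers paying 11 and suppliers receiving 6 (the 5 wedge).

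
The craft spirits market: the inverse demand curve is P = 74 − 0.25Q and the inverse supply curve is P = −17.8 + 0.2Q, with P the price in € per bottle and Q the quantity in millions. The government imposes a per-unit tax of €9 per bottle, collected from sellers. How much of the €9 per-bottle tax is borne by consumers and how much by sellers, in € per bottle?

Consumers bear €5 per bottle; sellers bear €4 per bottle.

Rewrite in direct form: Qd = 296 − 4P and Qs = 5P + 89.
Before the tax: set 296 − 4P = 5P + 89 → P* = €23, Q* = 204.
With the tax collected from sellers, supply shifts: Qs = 5(P − 9) + 89.
Solving gives Q = 184 with consumers paying €28 and sellers receiving €19 (the €9 wedge).
Burden on consumers: €5; on sellers: €4. (They sum to €9.)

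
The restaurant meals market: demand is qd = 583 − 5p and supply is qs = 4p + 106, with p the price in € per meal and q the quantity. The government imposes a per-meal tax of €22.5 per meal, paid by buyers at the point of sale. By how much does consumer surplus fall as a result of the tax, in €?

Before the tax: set 583 − 5p = 4p + 106 → p* = €53, q* = 318.
With the tax collected from buyers, demand (in seller-price terms) shifts: qd = 583 − 5(p + 22.5).
Solving gives q = 268 with buyers paying €63 and producers receiving €40.5 (the €22.5 wedge).
ΔCS is the trapezoid between Q = 268 and Q = 318 of height €10: ½ · (318 + 268) · 10 = €2930.

Consumer surplus falls by €2930.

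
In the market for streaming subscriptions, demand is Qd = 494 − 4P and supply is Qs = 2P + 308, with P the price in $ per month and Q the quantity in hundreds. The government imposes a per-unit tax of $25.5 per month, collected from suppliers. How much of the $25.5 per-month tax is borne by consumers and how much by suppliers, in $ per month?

Consumers bear $8.5 per month; suppliers bear $17 per month.

Without the tax, 494 − 4P = 2P + 308 gives 6P = 186, so P* = $31 and Q* = 370.
With the tax collected from suppliers, supply shifts: Qs = 2(P − 25.5) + 308.
Solving gives Q = 336 with consumers paying $39.5 and suppliers receiving $14 (the $25.5 wedge).
Burden on consumers: $8.5; on suppliers: $17. (They sum to $25.5.)
The less price-elastic side of the market bears the larger share of a per-unit tax.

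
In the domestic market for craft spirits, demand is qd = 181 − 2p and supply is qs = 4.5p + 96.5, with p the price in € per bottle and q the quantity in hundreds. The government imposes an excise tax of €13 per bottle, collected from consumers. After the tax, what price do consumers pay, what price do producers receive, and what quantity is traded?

Consumers pay €22; producers receive €9; quantity = 137.

Before the tax: set 181 − 2p = 4.5p + 96.5 → p* = €13, q* = 155.
With the tax collected from consumers, demand (in seller-price terms) shifts: qd = 181 − 2(p + 13).
New equilibrium: consumers pay €22, producers receive €9, q = 137. (Wedge: pb − ps = 13.)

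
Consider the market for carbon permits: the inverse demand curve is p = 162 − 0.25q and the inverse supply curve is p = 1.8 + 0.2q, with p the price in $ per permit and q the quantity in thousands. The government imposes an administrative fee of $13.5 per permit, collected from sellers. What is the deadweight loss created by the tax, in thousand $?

Deadweight loss = $202.5 thousand.

Inverting to q(p) form: qd = 648 − 4p; qs = 5p − 9.
Without the tax, 648 − 4p = 5p − 9 gives 9p = 657, so p* = $73 and q* = 356.
With the tax collected from sellers, supply shifts: qs = 5(p − 13.5) − 9.
Solving gives q = 326 with buyers paying $80.5 and sellers receiving $67 (the $13.5 wedge).
Quantity falls by |ΔQ| = |356 − 326| = 30.
DWL = ½ · t · |ΔQ| = ½ · 13.5 · 30 = $202.5.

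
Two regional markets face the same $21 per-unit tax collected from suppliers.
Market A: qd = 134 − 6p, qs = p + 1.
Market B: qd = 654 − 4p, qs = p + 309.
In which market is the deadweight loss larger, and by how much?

Market A: pre-tax p* = $19, q* = 20; post-tax q = 2; deadweight loss = $189.
Market B: pre-tax p* = $69, q* = 378; post-tax q = 361.2; deadweight loss = $176.4.
Difference: $189 vs $176.4 → market A is larger by $12.6.

Market A, by $12.6.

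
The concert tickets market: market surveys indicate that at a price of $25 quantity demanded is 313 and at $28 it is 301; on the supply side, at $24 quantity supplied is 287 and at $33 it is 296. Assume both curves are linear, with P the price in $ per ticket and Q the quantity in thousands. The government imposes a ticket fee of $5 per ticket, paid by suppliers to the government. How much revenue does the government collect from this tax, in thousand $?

Demand slope: (301 − 313)/(28 − 25) = -4, so Qd = 413 − 4P.
Supply slope: (296 − 287)/(33 − 24) = 1, so Qs = P + 263.
Without the tax, 413 − 4P = P + 263 gives 5P = 150, so P* = $30 and Q* = 293.
With the tax collected from suppliers, supply shifts: Qs = (P − 5) + 263.
Solving gives Q = 289 with buyers paying $31 and suppliers receiving $26 (the $5 wedge).
Revenue = t · Q = 5 · 289 = $1445.

Tax revenue = $1445 thousand.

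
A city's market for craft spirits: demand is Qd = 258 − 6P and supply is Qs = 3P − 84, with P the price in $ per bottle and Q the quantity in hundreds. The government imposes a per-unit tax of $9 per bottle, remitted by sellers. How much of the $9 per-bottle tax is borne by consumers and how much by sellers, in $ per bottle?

Consumers bear $3 per bottle; sellers bear $6 per bottle.

Before the tax: set 258 − 6P = 3P − 84 → P* = $38, Q* = 30.
With the tax collected from sellers, supply shifts: Qs = 3(P − 9) − 84.
New equilibrium: consumers pay $41, sellers receive $32, Q = 12. (Wedge: Pb − Ps = 9.)
Burden on consumers: $3; on sellers: $6. (They sum to $9.)
The less price-elastic side of the market bears the larger share of a per-unit tax.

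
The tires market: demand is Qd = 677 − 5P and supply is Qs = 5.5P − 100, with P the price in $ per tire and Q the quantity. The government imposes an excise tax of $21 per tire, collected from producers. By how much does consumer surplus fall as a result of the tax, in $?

Without the tax, 677 − 5P = 5.5P − 100 gives 10.5P = 777, so P* = $74 and Q* = 307.
With the tax collected from producers, supply shifts: Qs = 5.5(P − 21) − 100.
New equilibrium: buyers pay $85, producers receive $64, Q = 252. (Wedge: Pb − Ps = 21.)
ΔCS is the trapezoid between Q = 252 and Q = 307 of height $11: ½ · (307 + 252) · 11 = $3074.5.

Consumer surplus falls by $3074.5.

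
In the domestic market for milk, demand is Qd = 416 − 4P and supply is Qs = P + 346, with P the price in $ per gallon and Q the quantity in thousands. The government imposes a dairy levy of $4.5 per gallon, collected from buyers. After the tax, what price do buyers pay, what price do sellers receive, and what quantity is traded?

Without the tax, 416 − 4P = P + 346 gives 5P = 70, so P* = $14 and Q* = 360.
With the tax collected from buyers, demand (in seller-price terms) shifts: Qd = 416 − 4(P + 4.5).
New equilibrium: buyers pay $14.9, sellers receive $10.4, Q = 356.4. (Wedge: Pb − Ps = 4.5.)

Buyers pay $14.9; sellers receive $10.4; quantity = 356.4.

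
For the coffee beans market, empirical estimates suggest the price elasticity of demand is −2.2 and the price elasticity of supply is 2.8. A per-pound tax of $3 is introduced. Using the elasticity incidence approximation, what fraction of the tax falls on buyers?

Incidence ratio: buyers' share ≈ εs / (εs + |εd|) = 2.8 / (2.8 + 2.2) = 0.56.
Supply is the more elastic side, so buyers bear the larger share.

Buyers' share ≈ 0.56.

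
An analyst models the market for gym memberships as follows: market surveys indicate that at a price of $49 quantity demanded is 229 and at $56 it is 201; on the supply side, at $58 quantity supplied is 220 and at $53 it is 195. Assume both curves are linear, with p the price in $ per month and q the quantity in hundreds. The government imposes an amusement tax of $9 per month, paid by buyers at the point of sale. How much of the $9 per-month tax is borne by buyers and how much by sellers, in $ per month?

Demand slope: (201 − 229)/(56 − 49) = -4, so qd = 425 − 4p.
Supply slope: (195 − 220)/(53 − 58) = 5, so qs = 5p − 70.
Before the tax: set 425 − 4p = 5p − 70 → p* = $55, q* = 205.
With the tax collected from buyers, demand (in seller-price terms) shifts: qd = 425 − 4(p + 9).
New equilibrium: buyers pay $60, sellers receive $51, q = 185. (Wedge: pb − ps = 9.)
Burden on buyers: $5; on sellers: $4. (They sum to $9.)

Buyers bear $5 per month; sellers bear $4 per month.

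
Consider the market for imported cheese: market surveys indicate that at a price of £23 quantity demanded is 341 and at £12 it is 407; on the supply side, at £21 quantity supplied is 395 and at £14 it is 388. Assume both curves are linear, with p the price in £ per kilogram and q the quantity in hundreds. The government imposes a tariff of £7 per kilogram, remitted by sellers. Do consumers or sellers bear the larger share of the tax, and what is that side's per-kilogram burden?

Sellers bear the larger share: £6 per kilogram.

Demand slope: (407 − 341)/(12 − 23) = -6, so qd = 479 − 6p.
Supply slope: (388 − 395)/(14 − 21) = 1, so qs = p + 374.
Without the tax, 479 − 6p = p + 374 gives 7p = 105, so p* = £15 and q* = 389.
With the tax collected from sellers, supply shifts: qs = (p − 7) + 374.
Solving gives q = 383 with consumers paying £16 and sellers receiving £9 (the £7 wedge).
Per-kilogram burden: consumers £1, sellers £6.
Sellers take the larger share because supply is less price-elastic here (demand slope 6 vs supply slope 1).
The less price-elastic side of the market bears the larger share of a per-unit tax.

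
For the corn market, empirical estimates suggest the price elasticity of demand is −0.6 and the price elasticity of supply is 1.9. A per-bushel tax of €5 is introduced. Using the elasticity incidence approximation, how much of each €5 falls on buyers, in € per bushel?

Incidence ratio: buyers' share ≈ εs / (εs + |εd|) = 1.9 / (1.9 + 0.6) = 0.76.
So buyers bear ≈ 0.76 × €5 = €3.8; suppliers bear €1.2.

Buyers bear ≈ €3.8 per bushel.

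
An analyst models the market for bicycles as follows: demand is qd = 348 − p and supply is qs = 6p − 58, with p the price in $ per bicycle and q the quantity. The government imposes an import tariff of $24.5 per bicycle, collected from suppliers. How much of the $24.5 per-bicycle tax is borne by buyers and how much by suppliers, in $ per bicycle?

Before the tax: set 348 − p = 6p − 58 → p* = $58, q* = 290.
With the tax collected from suppliers, supply shifts: qs = 6(p − 24.5) − 58.
Solving gives q = 269 with buyers paying $79 and suppliers receiving $54.5 (the $24.5 wedge).
Burden on buyers: $21; on suppliers: $3.5. (They sum to $24.5.)

Buyers bear $21 per bicycle; suppliers bear $3.5 per bicycle.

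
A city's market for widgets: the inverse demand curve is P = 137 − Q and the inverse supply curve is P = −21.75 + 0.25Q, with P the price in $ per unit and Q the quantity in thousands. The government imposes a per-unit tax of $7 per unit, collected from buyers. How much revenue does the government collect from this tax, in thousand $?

Tax revenue = $849.8 thousand.

Inverting to Q(P) form: Qd = 137 − P; Qs = 4P + 87.
Without the tax, 137 − P = 4P + 87 gives 5P = 50, so P* = $10 and Q* = 127.
With the tax collected from buyers, demand (in seller-price terms) shifts: Qd = 137 − (P + 7).
New equilibrium: buyers pay $15.6, suppliers receive $8.6, Q = 121.4. (Wedge: Pb − Ps = 7.)
Revenue = t · Q = 7 · 121.4 = $849.8.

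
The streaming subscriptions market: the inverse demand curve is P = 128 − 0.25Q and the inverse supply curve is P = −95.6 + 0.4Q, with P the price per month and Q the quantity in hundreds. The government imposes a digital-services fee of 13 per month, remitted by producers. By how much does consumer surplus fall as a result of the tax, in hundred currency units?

Rewrite in direct form: Qd = 512 − 4P and Qs = 2.5P + 239.
Before the tax: set 512 − 4P = 2.5P + 239 → P* = 42, Q* = 344.
With the tax collected from producers, supply shifts: Qs = 2.5(P − 13) + 239.
Solving gives Q = 324 with buyers paying 47 and producers receiving 34 (the 13 wedge).
ΔCS is the trapezoid between Q = 324 and Q = 344 of height 5: ½ · (344 + 324) · 5 = 1670.

Consumer surplus falls by 1670 hundred.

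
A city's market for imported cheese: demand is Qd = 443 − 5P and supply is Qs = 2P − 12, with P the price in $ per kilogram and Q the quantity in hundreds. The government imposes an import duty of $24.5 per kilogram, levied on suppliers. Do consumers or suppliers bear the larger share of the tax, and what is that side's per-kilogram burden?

Without the tax, 443 − 5P = 2P − 12 gives 7P = 455, so P* = $65 and Q* = 118.
With the tax collected from suppliers, supply shifts: Qs = 2(P − 24.5) − 12.
New equilibrium: consumers pay $72, suppliers receive $47.5, Q = 83. (Wedge: Pb − Ps = 24.5.)
Per-kilogram burden: consumers $7, suppliers $17.5.
Suppliers take the larger share because supply is less price-elastic here (demand slope 5 vs supply slope 2).

Suppliers bear the larger share: $17.5 per kilogram.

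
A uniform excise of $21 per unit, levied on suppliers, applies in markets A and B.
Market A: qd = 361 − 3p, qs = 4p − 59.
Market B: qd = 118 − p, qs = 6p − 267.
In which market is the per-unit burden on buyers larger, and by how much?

Market B, by $6.

Market A: pre-tax p* = $60, q* = 181; post-tax q = 145; per-unit burden on buyers = $12.
Market B: pre-tax p* = $55, q* = 63; post-tax q = 45; per-unit burden on buyers = $18.
Difference: $12 vs $18 → market B is larger by $6.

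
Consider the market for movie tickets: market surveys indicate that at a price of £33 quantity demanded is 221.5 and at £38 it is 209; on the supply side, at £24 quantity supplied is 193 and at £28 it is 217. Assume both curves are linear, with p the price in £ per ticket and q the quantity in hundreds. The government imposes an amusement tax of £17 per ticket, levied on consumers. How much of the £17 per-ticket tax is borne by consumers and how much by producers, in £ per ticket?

Demand slope: (209 − 221.5)/(38 − 33) = -2.5, so qd = 304 − 2.5p.
Supply slope: (217 − 193)/(28 − 24) = 6, so qs = 6p + 49.
Before the tax: set 304 − 2.5p = 6p + 49 → p* = £30, q* = 229.
With the tax collected from consumers, demand (in seller-price terms) shifts: qd = 304 − 2.5(p + 17).
Solving gives q = 199 with consumers paying £42 and producers receiving £25 (the £17 wedge).
Burden on consumers: £12; on producers: £5. (They sum to £17.)
The less price-elastic side of the market bears the larger share of a per-unit tax.

Consumers bear £12 per ticket; producers bear £5 per ticket.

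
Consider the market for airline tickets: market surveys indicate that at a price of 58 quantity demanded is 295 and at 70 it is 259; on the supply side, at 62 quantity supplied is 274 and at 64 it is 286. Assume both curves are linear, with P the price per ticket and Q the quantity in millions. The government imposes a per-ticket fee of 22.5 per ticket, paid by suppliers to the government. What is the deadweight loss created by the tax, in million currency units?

Deadweight loss = 506.25 million.

Demand slope: (259 − 295)/(70 − 58) = -3, so Qd = 469 − 3P.
Supply slope: (286 − 274)/(64 − 62) = 6, so Qs = 6P − 98.
Without the tax, 469 − 3P = 6P − 98 gives 9P = 567, so P* = 63 and Q* = 280.
With the tax collected from suppliers, supply shifts: Qs = 6(P − 22.5) − 98.
New equilibrium: consumers pay 78, suppliers receive 55.5, Q = 235. (Wedge: Pb − Ps = 22.5.)
Quantity falls by |ΔQ| = |280 − 235| = 45.
DWL = ½ · t · |ΔQ| = ½ · 22.5 · 45 = 506.25.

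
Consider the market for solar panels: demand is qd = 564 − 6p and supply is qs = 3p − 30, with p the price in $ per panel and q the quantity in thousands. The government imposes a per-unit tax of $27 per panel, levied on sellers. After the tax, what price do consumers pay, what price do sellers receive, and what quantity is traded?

Consumers pay $75; sellers receive $48; quantity = 114.

Without the tax, 564 − 6p = 3p − 30 gives 9p = 594, so p* = $66 and q* = 168.
With the tax collected from sellers, supply shifts: qs = 3(p − 27) − 30.
Solving gives q = 114 with consumers paying $75 and sellers receiving $48 (the $27 wedge).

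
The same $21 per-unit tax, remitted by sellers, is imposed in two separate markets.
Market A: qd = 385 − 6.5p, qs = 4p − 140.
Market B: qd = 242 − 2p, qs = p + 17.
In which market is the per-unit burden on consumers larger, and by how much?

Market A, by $1.

Market A: pre-tax p* = $50, q* = 60; post-tax q = 8; per-unit burden on consumers = $8.
Market B: pre-tax p* = $75, q* = 92; post-tax q = 78; per-unit burden on consumers = $7.
Difference: $8 vs $7 → market A is larger by $1.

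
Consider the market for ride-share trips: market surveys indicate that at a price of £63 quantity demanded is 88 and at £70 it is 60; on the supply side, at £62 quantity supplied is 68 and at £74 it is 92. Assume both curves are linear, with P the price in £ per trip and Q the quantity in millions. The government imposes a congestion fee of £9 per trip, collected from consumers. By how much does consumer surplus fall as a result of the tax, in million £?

Consumer surplus falls by £210 million.

Demand slope: (60 − 88)/(70 − 63) = -4, so Qd = 340 − 4P.
Supply slope: (92 − 68)/(74 − 62) = 2, so Qs = 2P − 56.
Before the tax: set 340 − 4P = 2P − 56 → P* = £66, Q* = 76.
With the tax collected from consumers, demand (in seller-price terms) shifts: Qd = 340 − 4(P + 9).
Solving gives Q = 64 with consumers paying £69 and producers receiving £60 (the £9 wedge).
ΔCS is the trapezoid between Q = 64 and Q = 76 of height £3: ½ · (76 + 64) · 3 = £210.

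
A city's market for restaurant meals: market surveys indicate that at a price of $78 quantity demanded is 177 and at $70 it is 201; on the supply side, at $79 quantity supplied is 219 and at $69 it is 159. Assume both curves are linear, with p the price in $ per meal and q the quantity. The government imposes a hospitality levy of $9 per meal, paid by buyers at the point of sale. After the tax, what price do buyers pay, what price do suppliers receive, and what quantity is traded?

Buyers pay $80; suppliers receive $71; quantity = 171.

Demand slope: (201 − 177)/(70 − 78) = -3, so qd = 411 − 3p.
Supply slope: (159 − 219)/(69 − 79) = 6, so qs = 6p − 255.
Without the tax, 411 − 3p = 6p − 255 gives 9p = 666, so p* = $74 and q* = 189.
With the tax collected from buyers, demand (in seller-price terms) shifts: qd = 411 − 3(p + 9).
Solving gives q = 171 with buyers paying $80 and suppliers receiving $71 (the $9 wedge).
The less price-elastic side of the market bears the larger share of a per-unit tax.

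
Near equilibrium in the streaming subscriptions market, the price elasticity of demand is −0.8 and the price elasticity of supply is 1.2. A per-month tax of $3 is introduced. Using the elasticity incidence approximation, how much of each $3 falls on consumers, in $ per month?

Consumers bear ≈ $1.8 per month.

Incidence ratio: consumers' share ≈ εs / (εs + |εd|) = 1.2 / (1.2 + 0.8) = 0.6.
So consumers bear ≈ 0.6 × $3 = $1.8; sellers bear $1.2.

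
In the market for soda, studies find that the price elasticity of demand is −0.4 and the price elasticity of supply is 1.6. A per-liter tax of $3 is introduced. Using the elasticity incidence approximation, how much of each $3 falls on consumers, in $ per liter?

Consumers bear ≈ $2.4 per liter.

Incidence ratio: consumers' share ≈ εs / (εs + |εd|) = 1.6 / (1.6 + 0.4) = 0.8.
So consumers bear ≈ 0.8 × $3 = $2.4; sellers bear $0.6.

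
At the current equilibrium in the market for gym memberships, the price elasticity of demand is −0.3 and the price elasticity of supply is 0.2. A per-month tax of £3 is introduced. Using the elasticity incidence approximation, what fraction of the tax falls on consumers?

Incidence ratio: consumers' share ≈ εs / (εs + |εd|) = 0.2 / (0.2 + 0.3) = 0.4.
Supply is the less elastic side, so consumers bear the smaller share.

Consumers' share ≈ 0.4.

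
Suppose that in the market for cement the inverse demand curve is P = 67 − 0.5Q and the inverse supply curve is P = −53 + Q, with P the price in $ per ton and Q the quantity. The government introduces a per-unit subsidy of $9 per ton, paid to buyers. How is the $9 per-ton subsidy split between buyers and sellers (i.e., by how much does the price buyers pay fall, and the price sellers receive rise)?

Buyers gain $3 per ton; sellers gain $6 per ton.

Rewrite in direct form: Qd = 134 − 2P and Qs = P + 53.
Before the subsidy: set 134 − 2P = P + 53 → P* = $27, Q* = 80.
With a per-unit subsidy paid to buyers, each effectively pays P − 9, so demand becomes Qd = 134 − 2(P − 9).
New equilibrium: buyers pay $24, sellers receive $33, Q = 86. (Wedge: Pb − Ps = −9.)
Gain to buyers: $3; to sellers: $6. (They sum to $9.)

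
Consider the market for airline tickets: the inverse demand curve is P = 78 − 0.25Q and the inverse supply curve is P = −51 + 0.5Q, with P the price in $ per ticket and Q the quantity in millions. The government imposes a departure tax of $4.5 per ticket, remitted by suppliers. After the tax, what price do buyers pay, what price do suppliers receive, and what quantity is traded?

Buyers pay $36.5; suppliers receive $32; quantity = 166.

Rewrite in direct form: Qd = 312 − 4P and Qs = 2P + 102.
Before the tax: set 312 − 4P = 2P + 102 → P* = $35, Q* = 172.
With the tax collected from suppliers, supply shifts: Qs = 2(P − 4.5) + 102.
New equilibrium: buyers pay $36.5, suppliers receive $32, Q = 166. (Wedge: Pb − Ps = 4.5.)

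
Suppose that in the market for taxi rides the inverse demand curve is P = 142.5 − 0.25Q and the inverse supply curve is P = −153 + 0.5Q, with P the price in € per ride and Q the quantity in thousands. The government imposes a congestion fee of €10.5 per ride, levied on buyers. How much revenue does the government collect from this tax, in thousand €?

Rewrite in direct form: Qd = 570 − 4P and Qs = 2P + 306.
Without the tax, 570 − 4P = 2P + 306 gives 6P = 264, so P* = €44 and Q* = 394.
With the tax collected from buyers, demand (in seller-price terms) shifts: Qd = 570 − 4(P + 10.5).
New equilibrium: buyers pay €47.5, suppliers receive €37, Q = 380. (Wedge: Pb − Ps = 10.5.)
Revenue = t · Q = 10.5 · 380 = €3990.

Tax revenue = €3990 thousand.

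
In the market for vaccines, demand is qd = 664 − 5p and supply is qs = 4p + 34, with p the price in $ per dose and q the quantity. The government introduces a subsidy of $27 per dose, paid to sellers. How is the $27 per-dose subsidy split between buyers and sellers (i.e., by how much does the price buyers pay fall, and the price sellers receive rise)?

Buyers gain $12 per dose; sellers gain $15 per dose.

Before the subsidy: set 664 − 5p = 4p + 34 → p* = $70, q* = 314.
With a per-unit subsidy paid to sellers, each receives p + 27 per unit sold, so supply becomes qs = 4(p + 27) + 34.
New equilibrium: buyers pay $58, sellers receive $85, q = 374. (Wedge: pb − ps = −27.)
Gain to buyers: $12; to sellers: $15. (They sum to $27.)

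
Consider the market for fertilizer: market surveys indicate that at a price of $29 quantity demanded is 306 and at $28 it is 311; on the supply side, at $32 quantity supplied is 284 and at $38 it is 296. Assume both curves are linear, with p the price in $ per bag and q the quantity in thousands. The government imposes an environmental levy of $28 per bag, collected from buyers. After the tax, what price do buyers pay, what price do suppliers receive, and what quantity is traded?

Demand slope: (311 − 306)/(28 − 29) = -5, so qd = 451 − 5p.
Supply slope: (296 − 284)/(38 − 32) = 2, so qs = 2p + 220.
Before the tax: set 451 − 5p = 2p + 220 → p* = $33, q* = 286.
With the tax collected from buyers, demand (in seller-price terms) shifts: qd = 451 − 5(p + 28).
Solving gives q = 246 with buyers paying $41 and suppliers receiving $13 (the $28 wedge).

Buyers pay $41; suppliers receive $13; quantity = 246.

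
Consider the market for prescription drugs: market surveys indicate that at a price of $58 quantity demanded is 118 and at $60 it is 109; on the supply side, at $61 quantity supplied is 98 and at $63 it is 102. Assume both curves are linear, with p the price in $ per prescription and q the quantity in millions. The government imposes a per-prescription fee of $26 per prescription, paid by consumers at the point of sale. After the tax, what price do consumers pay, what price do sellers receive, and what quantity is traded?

Consumers pay $70; sellers receive $44; quantity = 64.

Demand slope: (109 − 118)/(60 − 58) = -4.5, so qd = 379 − 4.5p.
Supply slope: (102 − 98)/(63 − 61) = 2, so qs = 2p − 24.
Before the tax: set 379 − 4.5p = 2p − 24 → p* = $62, q* = 100.
With the tax collected from consumers, demand (in seller-price terms) shifts: qd = 379 − 4.5(p + 26).
New equilibrium: consumers pay $70, sellers receive $44, q = 64. (Wedge: pb − ps = 26.)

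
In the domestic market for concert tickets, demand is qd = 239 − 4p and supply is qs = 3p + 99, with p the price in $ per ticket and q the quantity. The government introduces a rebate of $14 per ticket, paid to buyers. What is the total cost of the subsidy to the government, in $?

Government outlay = $2562.

Before the subsidy: set 239 − 4p = 3p + 99 → p* = $20, q* = 159.
With a per-unit subsidy paid to buyers, each effectively pays p − 14, so demand becomes qd = 239 − 4(p − 14).
Solving gives q = 183 with buyers paying $14 and producers receiving $28 (the $14 wedge).
Outlay = t · Q = 14 · 183 = $2562.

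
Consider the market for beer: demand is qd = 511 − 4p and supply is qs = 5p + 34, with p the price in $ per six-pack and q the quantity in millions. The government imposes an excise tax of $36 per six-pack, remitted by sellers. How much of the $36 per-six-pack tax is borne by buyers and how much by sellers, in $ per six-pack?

Buyers bear $20 per six-pack; sellers bear $16 per six-pack.

Without the tax, 511 − 4p = 5p + 34 gives 9p = 477, so p* = $53 and q* = 299.
With the tax collected from sellers, supply shifts: qs = 5(p − 36) + 34.
Solving gives q = 219 with buyers paying $73 and sellers receiving $37 (the $36 wedge).
Burden on buyers: $20; on sellers: $16. (They sum to $36.)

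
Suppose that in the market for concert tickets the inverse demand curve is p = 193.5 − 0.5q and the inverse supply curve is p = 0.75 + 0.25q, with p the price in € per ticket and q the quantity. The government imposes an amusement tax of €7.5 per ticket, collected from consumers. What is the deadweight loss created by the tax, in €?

Deadweight loss = €37.5.

Inverting to q(p) form: qd = 387 − 2p; qs = 4p − 3.
Without the tax, 387 − 2p = 4p − 3 gives 6p = 390, so p* = €65 and q* = 257.
With the tax collected from consumers, demand (in seller-price terms) shifts: qd = 387 − 2(p + 7.5).
Solving gives q = 247 with consumers paying €70 and producers receiving €62.5 (the €7.5 wedge).
Quantity falls by |ΔQ| = |257 − 247| = 10.
DWL = ½ · t · |ΔQ| = ½ · 7.5 · 10 = €37.5.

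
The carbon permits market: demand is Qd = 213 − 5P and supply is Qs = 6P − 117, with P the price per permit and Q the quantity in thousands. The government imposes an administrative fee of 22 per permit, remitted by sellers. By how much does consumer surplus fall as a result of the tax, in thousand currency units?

Consumer surplus falls by 396 thousand.

Before the tax: set 213 − 5P = 6P − 117 → P* = 30, Q* = 63.
With the tax collected from sellers, supply shifts: Qs = 6(P − 22) − 117.
Solving gives Q = 3 with buyers paying 42 and sellers receiving 20 (the 22 wedge).
ΔCS is the trapezoid between Q = 3 and Q = 63 of height 12: ½ · (63 + 3) · 12 = 396.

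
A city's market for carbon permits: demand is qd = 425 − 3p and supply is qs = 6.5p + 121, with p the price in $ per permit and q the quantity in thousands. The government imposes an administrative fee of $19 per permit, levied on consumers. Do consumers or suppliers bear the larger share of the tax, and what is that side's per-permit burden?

Consumers bear the larger share: $13 per permit.

Without the tax, 425 − 3p = 6.5p + 121 gives 9.5p = 304, so p* = $32 and q* = 329.
With the tax collected from consumers, demand (in seller-price terms) shifts: qd = 425 − 3(p + 19).
Solving gives q = 290 with consumers paying $45 and suppliers receiving $26 (the $19 wedge).
Per-permit burden: consumers $13, suppliers $6.
Consumers take the larger share because demand is less price-elastic here (demand slope 3 vs supply slope 6.5).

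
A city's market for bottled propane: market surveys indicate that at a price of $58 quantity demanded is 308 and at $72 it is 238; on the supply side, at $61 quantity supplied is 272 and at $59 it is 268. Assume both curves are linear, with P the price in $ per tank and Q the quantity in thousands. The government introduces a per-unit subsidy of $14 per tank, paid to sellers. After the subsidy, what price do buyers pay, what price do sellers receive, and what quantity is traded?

Demand slope: (238 − 308)/(72 − 58) = -5, so Qd = 598 − 5P.
Supply slope: (268 − 272)/(59 − 61) = 2, so Qs = 2P + 150.
Before the subsidy: set 598 − 5P = 2P + 150 → P* = $64, Q* = 278.
With a per-unit subsidy paid to sellers, each receives P + 14 per unit sold, so supply becomes Qs = 2(P + 14) + 150.
Solving gives Q = 298 with buyers paying $60 and sellers receiving $74 (the $14 wedge).

Buyers pay $60; sellers receive $74; quantity = 298.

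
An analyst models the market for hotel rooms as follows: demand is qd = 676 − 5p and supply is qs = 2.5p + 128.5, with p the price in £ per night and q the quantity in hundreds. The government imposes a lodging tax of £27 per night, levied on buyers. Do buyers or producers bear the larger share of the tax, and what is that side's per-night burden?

Before the tax: set 676 − 5p = 2.5p + 128.5 → p* = £73, q* = 311.
With the tax collected from buyers, demand (in seller-price terms) shifts: qd = 676 − 5(p + 27).
Solving gives q = 266 with buyers paying £82 and producers receiving £55 (the £27 wedge).
Per-night burden: buyers £9, producers £18.
Producers take the larger share because supply is less price-elastic here (demand slope 5 vs supply slope 2.5).

Producers bear the larger share: £18 per night.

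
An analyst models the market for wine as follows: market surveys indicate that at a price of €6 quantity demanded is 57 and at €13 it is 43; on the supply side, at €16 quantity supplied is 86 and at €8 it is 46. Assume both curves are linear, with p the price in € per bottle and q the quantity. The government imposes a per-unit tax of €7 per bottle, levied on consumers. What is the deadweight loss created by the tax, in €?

Deadweight loss = €35.

Demand slope: (43 − 57)/(13 − 6) = -2, so qd = 69 − 2p.
Supply slope: (46 − 86)/(8 − 16) = 5, so qs = 5p + 6.
Before the tax: set 69 − 2p = 5p + 6 → p* = €9, q* = 51.
With the tax collected from consumers, demand (in seller-price terms) shifts: qd = 69 − 2(p + 7).
New equilibrium: consumers pay €14, suppliers receive €7, q = 41. (Wedge: pb − ps = 7.)
Quantity falls by |ΔQ| = |51 − 41| = 10.
DWL = ½ · t · |ΔQ| = ½ · 7 · 10 = €35.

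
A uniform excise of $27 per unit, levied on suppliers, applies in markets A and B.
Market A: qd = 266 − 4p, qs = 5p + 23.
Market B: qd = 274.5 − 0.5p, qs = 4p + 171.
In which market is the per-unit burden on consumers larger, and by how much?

Market B, by $9.

Market A: pre-tax p* = $27, q* = 158; post-tax q = 98; per-unit burden on consumers = $15.
Market B: pre-tax p* = $23, q* = 263; post-tax q = 251; per-unit burden on consumers = $24.
Difference: $15 vs $24 → market B is larger by $9.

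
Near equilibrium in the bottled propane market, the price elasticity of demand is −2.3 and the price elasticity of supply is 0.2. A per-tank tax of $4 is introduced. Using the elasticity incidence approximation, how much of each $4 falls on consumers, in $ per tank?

Incidence ratio: consumers' share ≈ εs / (εs + |εd|) = 0.2 / (0.2 + 2.3) = 0.08.
So consumers bear ≈ 0.08 × $4 = $0.32; suppliers bear $3.68.

Consumers bear ≈ $0.32 per tank.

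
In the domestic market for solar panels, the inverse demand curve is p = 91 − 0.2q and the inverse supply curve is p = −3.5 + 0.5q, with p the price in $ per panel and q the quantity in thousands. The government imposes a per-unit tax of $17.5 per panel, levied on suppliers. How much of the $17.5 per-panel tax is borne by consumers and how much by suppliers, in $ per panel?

Consumers bear $5 per panel; suppliers bear $12.5 per panel.

Rewrite in direct form: qd = 455 − 5p and qs = 2p + 7.
Before the tax: set 455 − 5p = 2p + 7 → p* = $64, q* = 135.
With the tax collected from suppliers, supply shifts: qs = 2(p − 17.5) + 7.
New equilibrium: consumers pay $69, suppliers receive $51.5, q = 110. (Wedge: pb − ps = 17.5.)
Burden on consumers: $5; on suppliers: $12.5. (They sum to $17.5.)
The less price-elastic side of the market bears the larger share of a per-unit tax.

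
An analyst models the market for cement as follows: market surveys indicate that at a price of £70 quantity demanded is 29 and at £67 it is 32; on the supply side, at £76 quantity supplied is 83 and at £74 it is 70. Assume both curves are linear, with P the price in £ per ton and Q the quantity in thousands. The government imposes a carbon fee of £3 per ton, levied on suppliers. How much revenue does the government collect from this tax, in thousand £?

Demand slope: (32 − 29)/(67 − 70) = -1, so Qd = 99 − P.
Supply slope: (70 − 83)/(74 − 76) = 6.5, so Qs = 6.5P − 411.
Without the tax, 99 − P = 6.5P − 411 gives 7.5P = 510, so P* = £68 and Q* = 31.
With the tax collected from suppliers, supply shifts: Qs = 6.5(P − 3) − 411.
New equilibrium: consumers pay £70.6, suppliers receive £67.6, Q = 28.4. (Wedge: Pb − Ps = 3.)
Revenue = t · Q = 3 · 28.4 = £85.2.

Tax revenue = £85.2 thousand.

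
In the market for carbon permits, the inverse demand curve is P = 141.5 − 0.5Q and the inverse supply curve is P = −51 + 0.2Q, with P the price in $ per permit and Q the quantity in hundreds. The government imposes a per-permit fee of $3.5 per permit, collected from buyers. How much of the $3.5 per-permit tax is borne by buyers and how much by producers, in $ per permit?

Inverting to Q(P) form: Qd = 283 − 2P; Qs = 5P + 255.
Without the tax, 283 − 2P = 5P + 255 gives 7P = 28, so P* = $4 and Q* = 275.
With the tax collected from buyers, demand (in seller-price terms) shifts: Qd = 283 − 2(P + 3.5).
Solving gives Q = 270 with buyers paying $6.5 and producers receiving $3 (the $3.5 wedge).
Burden on buyers: $2.5; on producers: $1. (They sum to $3.5.)
The less price-elastic side of the market bears the larger share of a per-unit tax.

Buyers bear $2.5 per permit; producers bear $1 per permit.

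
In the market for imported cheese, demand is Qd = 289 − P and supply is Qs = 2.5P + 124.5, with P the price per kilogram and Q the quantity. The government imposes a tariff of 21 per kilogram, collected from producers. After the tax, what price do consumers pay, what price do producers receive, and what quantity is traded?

Without the tax, 289 − P = 2.5P + 124.5 gives 3.5P = 164.5, so P* = 47 and Q* = 242.
With the tax collected from producers, supply shifts: Qs = 2.5(P − 21) + 124.5.
New equilibrium: consumers pay 62, producers receive 41, Q = 227. (Wedge: Pb − Ps = 21.)

Consumers pay 62; producers receive 41; quantity = 227.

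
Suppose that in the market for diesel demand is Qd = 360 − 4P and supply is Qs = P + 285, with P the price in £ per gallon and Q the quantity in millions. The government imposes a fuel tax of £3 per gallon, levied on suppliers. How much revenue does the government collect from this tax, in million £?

Before the tax: set 360 − 4P = P + 285 → P* = £15, Q* = 300.
With the tax collected from suppliers, supply shifts: Qs = (P − 3) + 285.
New equilibrium: consumers pay £15.6, suppliers receive £12.6, Q = 297.6. (Wedge: Pb − Ps = 3.)
Revenue = t · Q = 3 · 297.6 = £892.8.

Tax revenue = £892.8 million.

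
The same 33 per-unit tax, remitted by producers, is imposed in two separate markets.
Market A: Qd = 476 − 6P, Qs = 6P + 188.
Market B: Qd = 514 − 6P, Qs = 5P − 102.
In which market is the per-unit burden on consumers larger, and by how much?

Market A, by 1.5.

Market A: pre-tax P* = 24, Q* = 332; post-tax Q = 233; per-unit burden on consumers = 16.5.
Market B: pre-tax P* = 56, Q* = 178; post-tax Q = 88; per-unit burden on consumers = 15.
Difference: 16.5 vs 15 → market A is larger by 1.5.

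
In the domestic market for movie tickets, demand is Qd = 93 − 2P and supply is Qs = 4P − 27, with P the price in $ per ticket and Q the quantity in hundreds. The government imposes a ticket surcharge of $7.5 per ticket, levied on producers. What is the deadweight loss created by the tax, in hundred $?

Without the tax, 93 − 2P = 4P − 27 gives 6P = 120, so P* = $20 and Q* = 53.
With the tax collected from producers, supply shifts: Qs = 4(P − 7.5) − 27.
Solving gives Q = 43 with consumers paying $25 and producers receiving $17.5 (the $7.5 wedge).
Quantity falls by |ΔQ| = |53 − 43| = 10.
DWL = ½ · t · |ΔQ| = ½ · 7.5 · 10 = $37.5.

Deadweight loss = $37.5 hundred.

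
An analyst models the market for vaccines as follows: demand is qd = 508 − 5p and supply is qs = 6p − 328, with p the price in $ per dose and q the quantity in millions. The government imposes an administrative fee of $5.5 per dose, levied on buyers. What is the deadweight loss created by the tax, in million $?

Deadweight loss = $41.25 million.

Before the tax: set 508 − 5p = 6p − 328 → p* = $76, q* = 128.
With the tax collected from buyers, demand (in seller-price terms) shifts: qd = 508 − 5(p + 5.5).
New equilibrium: buyers pay $79, sellers receive $73.5, q = 113. (Wedge: pb − ps = 5.5.)
Quantity falls by |ΔQ| = |128 − 113| = 15.
DWL = ½ · t · |ΔQ| = ½ · 5.5 · 15 = $41.25.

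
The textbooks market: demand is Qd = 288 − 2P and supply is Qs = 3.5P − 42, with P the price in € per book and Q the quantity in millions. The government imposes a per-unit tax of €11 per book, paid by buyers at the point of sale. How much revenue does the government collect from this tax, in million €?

Without the tax, 288 − 2P = 3.5P − 42 gives 5.5P = 330, so P* = €60 and Q* = 168.
With the tax collected from buyers, demand (in seller-price terms) shifts: Qd = 288 − 2(P + 11).
New equilibrium: buyers pay €67, suppliers receive €56, Q = 154. (Wedge: Pb − Ps = 11.)
Revenue = t · Q = 11 · 154 = €1694.

Tax revenue = €1694 million.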